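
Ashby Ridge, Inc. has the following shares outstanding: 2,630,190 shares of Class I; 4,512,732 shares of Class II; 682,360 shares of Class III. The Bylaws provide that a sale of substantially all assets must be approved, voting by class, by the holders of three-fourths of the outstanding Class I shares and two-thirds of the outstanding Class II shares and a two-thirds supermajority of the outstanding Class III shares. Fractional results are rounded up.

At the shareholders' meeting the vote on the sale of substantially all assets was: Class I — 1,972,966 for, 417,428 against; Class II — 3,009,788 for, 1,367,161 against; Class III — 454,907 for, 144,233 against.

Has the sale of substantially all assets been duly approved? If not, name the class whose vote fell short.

Approved — every class gave the required vote.

Class I: 3/4 of 2630190 = 1972642.50, rounded up to 1972643; 1,972,643 required, 1,972,966 in favor — approved.
Class II: 2/3 of 4512732 = 3008488; 3,008,488 required, 3,009,788 in favor — approved.
Class III: 2/3 of 682360 = 454906.67, rounded up to 454907; 454,907 required, 454,907 in favor — approved.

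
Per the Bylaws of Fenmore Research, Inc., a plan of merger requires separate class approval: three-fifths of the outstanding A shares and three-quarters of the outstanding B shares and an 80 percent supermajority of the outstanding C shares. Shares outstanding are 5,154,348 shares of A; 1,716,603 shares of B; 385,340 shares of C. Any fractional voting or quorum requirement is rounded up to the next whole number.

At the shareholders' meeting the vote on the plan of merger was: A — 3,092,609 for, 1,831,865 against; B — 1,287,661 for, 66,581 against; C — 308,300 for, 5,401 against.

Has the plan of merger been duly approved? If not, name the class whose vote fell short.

Approved — every class gave the required vote.

A: 3/5 of 5154348 = 3092608.80, rounded up to 3092609; 3,092,609 required, 3,092,609 in favor — approved.
B: 3/4 of 1716603 = 1287452.25, rounded up to 1287453; 1,287,453 required, 1,287,661 in favor — approved.
C: 4/5 of 385340 = 308272; 308,272 required, 308,300 in favor — approved.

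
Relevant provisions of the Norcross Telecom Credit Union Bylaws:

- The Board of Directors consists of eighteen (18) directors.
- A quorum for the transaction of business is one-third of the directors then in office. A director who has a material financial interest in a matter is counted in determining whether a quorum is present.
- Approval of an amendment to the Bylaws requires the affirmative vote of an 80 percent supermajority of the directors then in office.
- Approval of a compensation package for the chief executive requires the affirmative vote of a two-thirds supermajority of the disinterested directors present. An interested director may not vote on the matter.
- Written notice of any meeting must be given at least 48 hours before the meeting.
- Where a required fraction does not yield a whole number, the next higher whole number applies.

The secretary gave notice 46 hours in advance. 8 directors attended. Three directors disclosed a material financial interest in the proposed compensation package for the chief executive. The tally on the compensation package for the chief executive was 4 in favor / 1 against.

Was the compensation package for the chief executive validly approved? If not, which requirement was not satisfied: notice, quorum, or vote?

Invalid — notice requirement not satisfied.

Notice: 46 hours given; 48 required (46 < 48). Not satisfied.
Quorum: 8 present (interested directors count toward quorum); quorum is 6. Satisfied.
Vote: the compensation package for the chief executive requires two-thirds of the disinterested directors present (8 − 3 = 5). 2/3 of 5 = 3.33, rounded up to 4, so 4 affirmative votes are needed; 4 voted in favor. Satisfied.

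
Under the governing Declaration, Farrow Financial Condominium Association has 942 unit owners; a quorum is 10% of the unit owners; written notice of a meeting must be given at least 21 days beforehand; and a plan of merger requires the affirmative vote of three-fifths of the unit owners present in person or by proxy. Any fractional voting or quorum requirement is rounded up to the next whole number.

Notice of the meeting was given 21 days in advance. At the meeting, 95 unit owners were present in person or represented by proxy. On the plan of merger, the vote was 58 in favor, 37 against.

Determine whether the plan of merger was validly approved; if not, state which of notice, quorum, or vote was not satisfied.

Notice: 21 days given; 21 required. Satisfied.
Quorum: 10% of 942 = 94.20, rounded up to 95; 95 present. Satisfied.
Vote: requires three-fifths of those present (95); 3/5 of 95 = 57, so 57 needed; 58 in favor. Satisfied.

Valid — all requirements satisfied.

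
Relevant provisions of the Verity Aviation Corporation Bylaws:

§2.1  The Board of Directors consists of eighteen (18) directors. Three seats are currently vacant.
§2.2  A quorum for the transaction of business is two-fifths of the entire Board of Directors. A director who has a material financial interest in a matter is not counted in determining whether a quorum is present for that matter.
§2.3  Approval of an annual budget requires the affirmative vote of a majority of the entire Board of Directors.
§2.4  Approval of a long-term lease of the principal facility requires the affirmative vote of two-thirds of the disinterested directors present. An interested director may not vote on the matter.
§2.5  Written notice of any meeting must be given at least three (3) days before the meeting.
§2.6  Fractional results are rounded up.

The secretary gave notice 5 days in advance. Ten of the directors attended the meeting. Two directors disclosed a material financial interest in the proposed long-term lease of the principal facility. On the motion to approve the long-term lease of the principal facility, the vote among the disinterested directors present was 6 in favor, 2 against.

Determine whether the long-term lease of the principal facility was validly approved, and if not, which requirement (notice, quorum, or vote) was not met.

Valid — all requirements satisfied.

Notice: 5 days given; 3 required (5 ≥ 3). Satisfied.
Quorum: 10 present, but the 2 interested directors do not count, leaving 8. Quorum is 8. Satisfied.
Vote: the long-term lease of the principal facility requires two-thirds of the disinterested directors present (10 − 2 = 8). 2/3 of 8 = 5.33, rounded up to 6, so 6 affirmative votes are needed; 6 voted in favor. Satisfied.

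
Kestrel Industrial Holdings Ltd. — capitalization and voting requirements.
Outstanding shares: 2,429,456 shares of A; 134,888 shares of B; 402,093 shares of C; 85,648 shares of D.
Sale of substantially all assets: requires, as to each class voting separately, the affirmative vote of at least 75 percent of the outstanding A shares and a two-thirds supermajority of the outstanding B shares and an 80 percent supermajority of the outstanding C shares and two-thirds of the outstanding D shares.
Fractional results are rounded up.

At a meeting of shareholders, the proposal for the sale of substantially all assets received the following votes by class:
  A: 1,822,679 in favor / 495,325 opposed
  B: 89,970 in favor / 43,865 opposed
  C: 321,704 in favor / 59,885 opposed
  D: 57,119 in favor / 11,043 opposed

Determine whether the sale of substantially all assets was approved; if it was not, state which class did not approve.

A: 3/4 of 2429456 = 1822092; 1,822,092 required, 1,822,679 in favor — approved.
B: 2/3 of 134888 = 89925.33, rounded up to 89926; 89,926 required, 89,970 in favor — approved.
C: 4/5 of 402093 = 321674.40, rounded up to 321675; 321,675 required, 321,704 in favor — approved.
D: 2/3 of 85648 = 57098.67, rounded up to 57099; 57,099 required, 57,119 in favor — approved.

Approved — every class gave the required vote.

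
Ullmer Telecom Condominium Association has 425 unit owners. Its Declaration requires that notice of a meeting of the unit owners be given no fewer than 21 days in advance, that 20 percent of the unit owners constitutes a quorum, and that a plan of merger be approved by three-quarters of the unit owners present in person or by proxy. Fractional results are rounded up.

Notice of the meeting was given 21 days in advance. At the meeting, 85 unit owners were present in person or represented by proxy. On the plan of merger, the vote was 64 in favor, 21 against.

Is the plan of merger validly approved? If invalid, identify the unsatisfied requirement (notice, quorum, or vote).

Notice: 21 days given; 21 required. Satisfied.
Quorum: 20% of 425 = 85; 85 present. Satisfied.
Vote: requires three-fourths of those present (85); 3/4 of 85 = 63.75, rounded up to 64, so 64 needed; 64 in favor. Satisfied.

Valid — all requirements satisfied.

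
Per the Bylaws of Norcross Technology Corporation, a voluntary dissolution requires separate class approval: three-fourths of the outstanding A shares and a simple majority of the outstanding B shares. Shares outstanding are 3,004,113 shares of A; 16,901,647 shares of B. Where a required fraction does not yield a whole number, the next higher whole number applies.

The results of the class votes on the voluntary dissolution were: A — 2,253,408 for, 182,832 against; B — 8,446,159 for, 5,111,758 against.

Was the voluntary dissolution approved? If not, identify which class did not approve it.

Not approved — the B shares did not give the required vote.

A: 3/4 of 3004113 = 2253084.75, rounded up to 2253085; 2,253,085 required, 2,253,408 in favor — approved.
B: a majority of 16901647 is 8450824; 8,450,824 required, 8,446,159 in favor — not approved.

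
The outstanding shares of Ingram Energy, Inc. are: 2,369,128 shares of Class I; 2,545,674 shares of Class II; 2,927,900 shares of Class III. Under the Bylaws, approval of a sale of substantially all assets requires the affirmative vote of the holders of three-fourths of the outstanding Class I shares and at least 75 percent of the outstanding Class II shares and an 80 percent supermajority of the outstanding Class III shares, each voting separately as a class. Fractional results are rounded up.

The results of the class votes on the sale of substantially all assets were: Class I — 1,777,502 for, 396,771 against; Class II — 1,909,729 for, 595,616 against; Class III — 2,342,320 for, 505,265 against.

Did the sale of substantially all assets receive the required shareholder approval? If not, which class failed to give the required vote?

Class I: 3/4 of 2369128 = 1776846; 1,776,846 required, 1,777,502 in favor — approved.
Class II: 3/4 of 2545674 = 1909255.50, rounded up to 1909256; 1,909,256 required, 1,909,729 in favor — approved.
Class III: 4/5 of 2927900 = 2342320; 2,342,320 required, 2,342,320 in favor — approved.

Approved — every class gave the required vote.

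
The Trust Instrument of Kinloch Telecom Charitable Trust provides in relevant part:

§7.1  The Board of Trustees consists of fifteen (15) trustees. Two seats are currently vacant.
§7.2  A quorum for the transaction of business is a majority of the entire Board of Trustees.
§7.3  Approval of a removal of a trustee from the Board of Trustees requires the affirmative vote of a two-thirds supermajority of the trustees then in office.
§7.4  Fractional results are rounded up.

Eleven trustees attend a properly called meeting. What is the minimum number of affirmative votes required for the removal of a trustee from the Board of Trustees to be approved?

The removal of a trustee from the Board of Trustees requires two-thirds of the trustees then in office (13).
2/3 of 13 = 8.67, rounded up to 9.

9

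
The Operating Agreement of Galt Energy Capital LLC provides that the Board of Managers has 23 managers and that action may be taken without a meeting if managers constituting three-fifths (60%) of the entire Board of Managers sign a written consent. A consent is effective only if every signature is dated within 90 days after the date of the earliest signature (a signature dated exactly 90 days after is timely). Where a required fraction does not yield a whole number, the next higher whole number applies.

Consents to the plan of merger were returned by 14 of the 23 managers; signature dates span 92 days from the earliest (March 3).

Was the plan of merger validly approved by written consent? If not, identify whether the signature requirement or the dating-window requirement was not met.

Not effective — dating-window requirement not satisfied.

Signatures required: three-fifths (60%) of 23 — 3/5 of 23 = 13.80, rounded up to 14, so 14 needed; 14 signed. Sufficient.
Dating window: the latest signature is 92 days after the earliest; the limit is 90 days. Outside the window.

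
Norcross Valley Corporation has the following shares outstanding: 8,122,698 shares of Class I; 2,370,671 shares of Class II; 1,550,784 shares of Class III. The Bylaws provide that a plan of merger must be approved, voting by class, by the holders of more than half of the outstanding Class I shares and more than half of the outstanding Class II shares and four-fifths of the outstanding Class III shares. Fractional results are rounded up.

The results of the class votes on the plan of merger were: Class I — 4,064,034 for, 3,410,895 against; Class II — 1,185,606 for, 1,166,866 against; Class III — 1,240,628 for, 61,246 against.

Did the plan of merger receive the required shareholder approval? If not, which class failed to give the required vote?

Class I: a majority of 8122698 is 4061350; 4,061,350 required, 4,064,034 in favor — approved.
Class II: a majority of 2370671 is 1185336; 1,185,336 required, 1,185,606 in favor — approved.
Class III: 4/5 of 1550784 = 1240627.20, rounded up to 1240628; 1,240,628 required, 1,240,628 in favor — approved.

Approved — every class gave the required vote.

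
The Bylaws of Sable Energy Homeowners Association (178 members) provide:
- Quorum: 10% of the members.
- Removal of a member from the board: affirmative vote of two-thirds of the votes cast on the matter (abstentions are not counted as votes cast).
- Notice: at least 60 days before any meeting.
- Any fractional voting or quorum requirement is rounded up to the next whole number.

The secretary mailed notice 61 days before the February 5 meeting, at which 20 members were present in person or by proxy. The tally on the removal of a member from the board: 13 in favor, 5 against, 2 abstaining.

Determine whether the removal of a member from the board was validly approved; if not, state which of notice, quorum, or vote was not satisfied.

Valid — all requirements satisfied.

Notice: 61 days given; 60 required. Satisfied.
Quorum: 10% of 178 = 17.80, rounded up to 18; 20 present. Satisfied.
Vote: requires two-thirds of the votes cast (20 − 2 abstaining = 18); 2/3 of 18 = 12, so 12 needed; 13 in favor. Satisfied.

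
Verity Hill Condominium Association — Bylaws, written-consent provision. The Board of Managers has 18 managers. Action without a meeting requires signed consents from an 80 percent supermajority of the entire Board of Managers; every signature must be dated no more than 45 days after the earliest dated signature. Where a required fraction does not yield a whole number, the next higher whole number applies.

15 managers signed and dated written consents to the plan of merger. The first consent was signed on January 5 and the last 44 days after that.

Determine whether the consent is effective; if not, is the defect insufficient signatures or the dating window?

Effective — both the signature and dating-window requirements are satisfied.

Signatures required: an 80 percent supermajority of 18 — 4/5 of 18 = 14.40, rounded up to 15, so 15 needed; 15 signed. Sufficient.
Dating window: the latest signature is 44 days after the earliest; the limit is 45 days. Within the window.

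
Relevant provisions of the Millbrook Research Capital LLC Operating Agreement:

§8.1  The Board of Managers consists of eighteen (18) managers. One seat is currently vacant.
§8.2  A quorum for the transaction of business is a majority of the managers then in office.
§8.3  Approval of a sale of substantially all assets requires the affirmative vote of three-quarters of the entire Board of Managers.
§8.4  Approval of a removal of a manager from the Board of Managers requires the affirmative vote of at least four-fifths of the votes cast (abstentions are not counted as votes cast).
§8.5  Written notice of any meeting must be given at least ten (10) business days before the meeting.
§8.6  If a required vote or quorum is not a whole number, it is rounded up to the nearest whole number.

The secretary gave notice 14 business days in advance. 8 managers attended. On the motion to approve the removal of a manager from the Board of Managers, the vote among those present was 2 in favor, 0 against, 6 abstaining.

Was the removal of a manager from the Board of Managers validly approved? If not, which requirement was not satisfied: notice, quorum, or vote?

Invalid — quorum requirement not satisfied.

Notice: 14 business days given; 10 required (14 ≥ 10). Satisfied.
Quorum: 8 present; quorum is 9. Not satisfied.
Vote: the removal of a manager from the Board of Managers requires four-fifths of the votes cast (8 present − 6 abstaining = 2). 4/5 of 2 = 1.60, rounded up to 2, so 2 affirmative votes are needed; 2 voted in favor. Satisfied. (Moot — without a quorum no business can be validly transacted.)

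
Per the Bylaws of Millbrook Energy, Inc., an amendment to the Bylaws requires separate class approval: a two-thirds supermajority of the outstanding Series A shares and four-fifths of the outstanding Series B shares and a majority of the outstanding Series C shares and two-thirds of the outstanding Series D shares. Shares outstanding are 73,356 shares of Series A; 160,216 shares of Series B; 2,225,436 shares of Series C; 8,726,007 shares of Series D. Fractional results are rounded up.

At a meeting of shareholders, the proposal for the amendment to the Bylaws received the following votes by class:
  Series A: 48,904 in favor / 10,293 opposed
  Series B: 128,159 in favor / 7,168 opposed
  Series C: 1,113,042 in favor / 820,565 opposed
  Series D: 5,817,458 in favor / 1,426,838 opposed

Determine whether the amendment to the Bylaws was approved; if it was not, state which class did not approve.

Not approved — the Series B shares did not give the required vote.

Series A: 2/3 of 73356 = 48904; 48,904 required, 48,904 in favor — approved.
Series B: 4/5 of 160216 = 128172.80, rounded up to 128173; 128,173 required, 128,159 in favor — not approved.
Series C: a majority of 2225436 is 1112719; 1,112,719 required, 1,113,042 in favor — approved.
Series D: 2/3 of 8726007 = 5817338; 5,817,338 required, 5,817,458 in favor — approved.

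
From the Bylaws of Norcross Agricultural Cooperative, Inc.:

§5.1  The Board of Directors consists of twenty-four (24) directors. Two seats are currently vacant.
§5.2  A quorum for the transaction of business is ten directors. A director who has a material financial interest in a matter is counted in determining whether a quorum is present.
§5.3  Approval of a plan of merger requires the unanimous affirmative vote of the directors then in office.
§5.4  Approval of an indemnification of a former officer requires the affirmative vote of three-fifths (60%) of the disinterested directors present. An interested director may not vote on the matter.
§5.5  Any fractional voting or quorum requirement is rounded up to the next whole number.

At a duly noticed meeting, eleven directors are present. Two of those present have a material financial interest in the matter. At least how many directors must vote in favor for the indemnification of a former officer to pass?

The indemnification of a former officer requires three-fifths of the disinterested directors present (11 − 2 = 9).
3/5 of 9 = 5.40, rounded up to 6.

6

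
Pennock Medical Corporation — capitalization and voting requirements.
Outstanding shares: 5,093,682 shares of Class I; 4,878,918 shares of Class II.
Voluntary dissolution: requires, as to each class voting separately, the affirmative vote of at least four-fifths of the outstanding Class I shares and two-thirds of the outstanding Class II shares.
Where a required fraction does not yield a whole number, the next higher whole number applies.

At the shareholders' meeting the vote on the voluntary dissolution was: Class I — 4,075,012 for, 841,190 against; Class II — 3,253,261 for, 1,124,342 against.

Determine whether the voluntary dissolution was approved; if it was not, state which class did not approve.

Approved — every class gave the required vote.

Class I: 4/5 of 5093682 = 4074945.60, rounded up to 4074946; 4,074,946 required, 4,075,012 in favor — approved.
Class II: 2/3 of 4878918 = 3252612; 3,252,612 required, 3,253,261 in favor — approved.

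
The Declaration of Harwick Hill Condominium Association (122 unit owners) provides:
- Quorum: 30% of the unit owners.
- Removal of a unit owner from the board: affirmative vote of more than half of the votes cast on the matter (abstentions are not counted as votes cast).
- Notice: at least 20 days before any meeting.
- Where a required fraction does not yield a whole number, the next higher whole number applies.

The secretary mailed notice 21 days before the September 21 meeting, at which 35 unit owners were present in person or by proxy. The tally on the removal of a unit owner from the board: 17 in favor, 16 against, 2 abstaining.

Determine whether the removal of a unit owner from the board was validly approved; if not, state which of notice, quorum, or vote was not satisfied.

Invalid — quorum requirement not satisfied.

Notice: 21 days given; 20 required. Satisfied.
Quorum: 30% of 122 = 36.60, rounded up to 37; 35 present. Not satisfied.
Vote: requires a majority of the votes cast (35 − 2 abstaining = 33); a majority of 33 is 17, so 17 needed; 17 in favor. Satisfied.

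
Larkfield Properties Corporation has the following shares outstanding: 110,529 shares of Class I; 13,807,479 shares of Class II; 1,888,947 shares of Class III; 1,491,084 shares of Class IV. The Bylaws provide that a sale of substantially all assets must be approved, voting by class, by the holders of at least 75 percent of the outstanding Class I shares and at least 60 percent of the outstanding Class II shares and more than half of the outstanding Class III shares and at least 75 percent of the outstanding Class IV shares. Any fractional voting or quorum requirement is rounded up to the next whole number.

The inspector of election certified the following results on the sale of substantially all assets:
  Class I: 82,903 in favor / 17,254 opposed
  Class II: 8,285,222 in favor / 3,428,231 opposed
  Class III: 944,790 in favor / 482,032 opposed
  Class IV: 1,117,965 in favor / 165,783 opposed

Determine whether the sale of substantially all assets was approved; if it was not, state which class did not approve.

Not approved — the Class IV shares did not give the required vote.

Class I: 3/4 of 110529 = 82896.75, rounded up to 82897; 82,897 required, 82,903 in favor — approved.
Class II: 3/5 of 13807479 = 8284487.40, rounded up to 8284488; 8,284,488 required, 8,285,222 in favor — approved.
Class III: a majority of 1888947 is 944474; 944,474 required, 944,790 in favor — approved.
Class IV: 3/4 of 1491084 = 1118313; 1,118,313 required, 1,117,965 in favor — not approved.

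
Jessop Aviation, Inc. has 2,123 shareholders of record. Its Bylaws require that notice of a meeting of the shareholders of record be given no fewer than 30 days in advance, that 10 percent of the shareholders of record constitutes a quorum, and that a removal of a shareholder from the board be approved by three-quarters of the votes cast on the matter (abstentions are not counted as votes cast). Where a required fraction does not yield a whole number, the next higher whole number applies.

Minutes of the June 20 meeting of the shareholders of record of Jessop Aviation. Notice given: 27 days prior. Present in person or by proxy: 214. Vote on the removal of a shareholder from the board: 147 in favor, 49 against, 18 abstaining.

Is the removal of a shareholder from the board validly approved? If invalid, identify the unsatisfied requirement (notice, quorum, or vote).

Notice: 27 days given; 30 required. Not satisfied.
Quorum: 10% of 2,123 = 212.30, rounded up to 213; 214 present. Satisfied.
Vote: requires three-fourths of the votes cast (214 − 18 abstaining = 196); 3/4 of 196 = 147, so 147 needed; 147 in favor. Satisfied.

Invalid — notice requirement not satisfied.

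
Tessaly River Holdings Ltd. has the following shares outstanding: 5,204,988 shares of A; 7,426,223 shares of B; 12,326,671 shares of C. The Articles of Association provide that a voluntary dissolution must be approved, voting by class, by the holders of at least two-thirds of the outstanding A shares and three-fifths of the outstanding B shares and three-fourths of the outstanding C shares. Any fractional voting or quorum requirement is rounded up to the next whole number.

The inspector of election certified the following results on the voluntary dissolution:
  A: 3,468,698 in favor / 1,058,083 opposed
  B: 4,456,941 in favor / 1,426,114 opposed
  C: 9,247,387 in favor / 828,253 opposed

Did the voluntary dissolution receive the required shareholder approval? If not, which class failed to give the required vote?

A: 2/3 of 5204988 = 3469992; 3,469,992 required, 3,468,698 in favor — not approved.
B: 3/5 of 7426223 = 4455733.80, rounded up to 4455734; 4,455,734 required, 4,456,941 in favor — approved.
C: 3/4 of 12326671 = 9245003.25, rounded up to 9245004; 9,245,004 required, 9,247,387 in favor — approved.

Not approved — the A shares did not give the required vote.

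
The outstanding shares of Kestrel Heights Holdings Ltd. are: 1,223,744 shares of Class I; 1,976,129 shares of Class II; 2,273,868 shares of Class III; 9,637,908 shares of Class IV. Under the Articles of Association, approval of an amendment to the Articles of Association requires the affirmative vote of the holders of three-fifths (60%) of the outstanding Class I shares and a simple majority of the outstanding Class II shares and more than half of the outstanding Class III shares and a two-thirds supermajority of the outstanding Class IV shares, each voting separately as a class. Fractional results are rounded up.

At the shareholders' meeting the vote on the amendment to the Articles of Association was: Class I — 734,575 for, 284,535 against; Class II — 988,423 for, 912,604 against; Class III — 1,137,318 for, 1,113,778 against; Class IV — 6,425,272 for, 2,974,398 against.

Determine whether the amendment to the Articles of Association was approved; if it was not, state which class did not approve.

Class I: 3/5 of 1223744 = 734246.40, rounded up to 734247; 734,247 required, 734,575 in favor — approved.
Class II: a majority of 1976129 is 988065; 988,065 required, 988,423 in favor — approved.
Class III: a majority of 2273868 is 1136935; 1,136,935 required, 1,137,318 in favor — approved.
Class IV: 2/3 of 9637908 = 6425272; 6,425,272 required, 6,425,272 in favor — approved.

Approved — every class gave the required vote.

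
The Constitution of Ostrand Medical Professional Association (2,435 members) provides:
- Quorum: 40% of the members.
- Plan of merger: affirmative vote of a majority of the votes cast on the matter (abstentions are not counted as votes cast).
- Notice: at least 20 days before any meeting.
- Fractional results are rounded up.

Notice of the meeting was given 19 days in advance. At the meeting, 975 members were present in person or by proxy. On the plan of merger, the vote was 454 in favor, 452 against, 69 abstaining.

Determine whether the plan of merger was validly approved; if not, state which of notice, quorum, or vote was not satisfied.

Notice: 19 days given; 20 required. Not satisfied.
Quorum: 40% of 2,435 = 974; 975 present. Satisfied.
Vote: requires a majority of the votes cast (975 − 69 abstaining = 906); a majority of 906 is 454, so 454 needed; 454 in favor. Satisfied.

Invalid — notice requirement not satisfied.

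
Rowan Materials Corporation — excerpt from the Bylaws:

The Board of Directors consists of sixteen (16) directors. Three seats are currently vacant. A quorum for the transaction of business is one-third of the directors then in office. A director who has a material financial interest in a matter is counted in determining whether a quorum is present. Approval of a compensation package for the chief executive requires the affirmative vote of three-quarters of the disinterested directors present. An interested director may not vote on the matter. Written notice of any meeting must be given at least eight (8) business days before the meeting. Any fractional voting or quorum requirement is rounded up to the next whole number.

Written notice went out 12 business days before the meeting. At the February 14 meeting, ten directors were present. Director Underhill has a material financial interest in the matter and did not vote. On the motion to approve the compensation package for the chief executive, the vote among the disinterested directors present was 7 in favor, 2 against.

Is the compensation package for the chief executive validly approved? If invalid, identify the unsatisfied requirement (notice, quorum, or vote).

Notice: 12 business days given; 8 required (12 ≥ 8). Satisfied.
Quorum: 10 present (interested directors count toward quorum); quorum is 5. Satisfied.
Vote: the compensation package for the chief executive requires three-fourths of the disinterested directors present (10 − 1 = 9). 3/4 of 9 = 6.75, rounded up to 7, so 7 affirmative votes are needed; 7 voted in favor. Satisfied.

Valid — all requirements satisfied.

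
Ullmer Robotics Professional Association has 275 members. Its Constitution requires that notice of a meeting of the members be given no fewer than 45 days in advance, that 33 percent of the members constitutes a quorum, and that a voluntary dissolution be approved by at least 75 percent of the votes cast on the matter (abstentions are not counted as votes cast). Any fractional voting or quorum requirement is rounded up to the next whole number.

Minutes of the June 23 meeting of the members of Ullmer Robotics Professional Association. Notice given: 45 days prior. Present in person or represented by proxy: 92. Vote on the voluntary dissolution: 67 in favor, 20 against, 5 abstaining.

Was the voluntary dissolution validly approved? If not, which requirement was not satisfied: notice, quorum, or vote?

Valid — all requirements satisfied.

Notice: 45 days given; 45 required. Satisfied.
Quorum: 33% of 275 = 90.75, rounded up to 91; 92 present. Satisfied.
Vote: requires three-fourths of the votes cast (92 − 5 abstaining = 87); 3/4 of 87 = 65.25, rounded up to 66, so 66 needed; 67 in favor. Satisfied.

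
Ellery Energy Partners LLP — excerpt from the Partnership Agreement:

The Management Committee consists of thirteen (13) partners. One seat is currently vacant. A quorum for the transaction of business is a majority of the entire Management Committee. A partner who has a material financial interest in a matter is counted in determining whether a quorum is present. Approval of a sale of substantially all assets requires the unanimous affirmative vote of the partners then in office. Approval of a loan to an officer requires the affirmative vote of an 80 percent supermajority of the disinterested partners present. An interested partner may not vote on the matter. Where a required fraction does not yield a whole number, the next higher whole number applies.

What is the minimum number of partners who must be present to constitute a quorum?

A majority of 13 is 7.

7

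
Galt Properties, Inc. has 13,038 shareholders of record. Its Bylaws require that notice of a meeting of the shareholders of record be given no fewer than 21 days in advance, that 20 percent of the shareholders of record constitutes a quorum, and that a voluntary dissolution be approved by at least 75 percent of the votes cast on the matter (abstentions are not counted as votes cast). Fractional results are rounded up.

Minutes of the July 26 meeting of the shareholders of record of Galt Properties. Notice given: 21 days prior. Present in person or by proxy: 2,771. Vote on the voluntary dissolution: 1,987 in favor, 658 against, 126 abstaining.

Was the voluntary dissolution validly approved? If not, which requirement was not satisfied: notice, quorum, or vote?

Notice: 21 days given; 21 required. Satisfied.
Quorum: 20% of 13,038 = 2,607.60, rounded up to 2,608; 2,771 present. Satisfied.
Vote: requires three-fourths of the votes cast (2,771 − 126 abstaining = 2,645); 3/4 of 2645 = 1983.75, rounded up to 1984, so 1,984 needed; 1,987 in favor. Satisfied.

Valid — all requirements satisfied.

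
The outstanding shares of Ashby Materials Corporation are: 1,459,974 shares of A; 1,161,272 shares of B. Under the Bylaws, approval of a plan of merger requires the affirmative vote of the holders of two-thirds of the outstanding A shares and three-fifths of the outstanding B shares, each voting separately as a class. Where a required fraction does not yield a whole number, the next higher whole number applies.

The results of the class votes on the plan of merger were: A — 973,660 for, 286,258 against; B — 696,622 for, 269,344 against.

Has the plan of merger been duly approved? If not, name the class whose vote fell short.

A: 2/3 of 1459974 = 973316; 973,316 required, 973,660 in favor — approved.
B: 3/5 of 1161272 = 696763.20, rounded up to 696764; 696,764 required, 696,622 in favor — not approved.

Not approved — the B shares did not give the required vote.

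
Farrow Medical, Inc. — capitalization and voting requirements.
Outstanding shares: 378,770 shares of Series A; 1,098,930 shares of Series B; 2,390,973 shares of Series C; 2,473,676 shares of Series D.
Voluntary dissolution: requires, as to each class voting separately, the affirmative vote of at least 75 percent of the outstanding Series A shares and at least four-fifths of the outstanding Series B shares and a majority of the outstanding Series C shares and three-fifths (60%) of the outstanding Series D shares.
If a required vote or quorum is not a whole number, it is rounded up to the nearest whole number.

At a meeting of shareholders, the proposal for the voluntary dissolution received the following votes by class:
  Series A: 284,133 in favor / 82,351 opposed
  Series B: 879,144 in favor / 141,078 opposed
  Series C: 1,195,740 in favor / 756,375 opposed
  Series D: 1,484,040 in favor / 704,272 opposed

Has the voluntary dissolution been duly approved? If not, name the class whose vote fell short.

Not approved — the Series D shares did not give the required vote.

Series A: 3/4 of 378770 = 284077.50, rounded up to 284078; 284,078 required, 284,133 in favor — approved.
Series B: 4/5 of 1098930 = 879144; 879,144 required, 879,144 in favor — approved.
Series C: a majority of 2390973 is 1195487; 1,195,487 required, 1,195,740 in favor — approved.
Series D: 3/5 of 2473676 = 1484205.60, rounded up to 1484206; 1,484,206 required, 1,484,040 in favor — not approved.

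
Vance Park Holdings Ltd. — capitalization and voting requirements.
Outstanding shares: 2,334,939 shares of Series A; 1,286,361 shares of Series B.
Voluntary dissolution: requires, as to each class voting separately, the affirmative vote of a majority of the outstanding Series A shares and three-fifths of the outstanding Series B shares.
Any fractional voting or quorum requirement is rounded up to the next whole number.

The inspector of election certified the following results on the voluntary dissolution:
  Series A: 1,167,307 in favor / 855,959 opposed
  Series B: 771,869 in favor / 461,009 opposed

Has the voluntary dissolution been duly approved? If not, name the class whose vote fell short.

Not approved — the Series A shares did not give the required vote.

Series A: a majority of 2334939 is 1167470; 1,167,470 required, 1,167,307 in favor — not approved.
Series B: 3/5 of 1286361 = 771816.60, rounded up to 771817; 771,817 required, 771,869 in favor — approved.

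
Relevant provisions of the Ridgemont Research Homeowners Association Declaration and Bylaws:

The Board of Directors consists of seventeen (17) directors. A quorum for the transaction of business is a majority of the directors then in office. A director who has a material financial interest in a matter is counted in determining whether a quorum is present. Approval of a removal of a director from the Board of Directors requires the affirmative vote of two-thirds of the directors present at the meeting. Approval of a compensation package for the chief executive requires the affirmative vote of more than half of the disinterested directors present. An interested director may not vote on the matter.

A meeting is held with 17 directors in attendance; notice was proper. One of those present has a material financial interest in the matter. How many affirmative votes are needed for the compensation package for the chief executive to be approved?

9

The compensation package for the chief executive requires a majority of the disinterested directors present (17 − 1 = 16).
A majority of 16 is 9.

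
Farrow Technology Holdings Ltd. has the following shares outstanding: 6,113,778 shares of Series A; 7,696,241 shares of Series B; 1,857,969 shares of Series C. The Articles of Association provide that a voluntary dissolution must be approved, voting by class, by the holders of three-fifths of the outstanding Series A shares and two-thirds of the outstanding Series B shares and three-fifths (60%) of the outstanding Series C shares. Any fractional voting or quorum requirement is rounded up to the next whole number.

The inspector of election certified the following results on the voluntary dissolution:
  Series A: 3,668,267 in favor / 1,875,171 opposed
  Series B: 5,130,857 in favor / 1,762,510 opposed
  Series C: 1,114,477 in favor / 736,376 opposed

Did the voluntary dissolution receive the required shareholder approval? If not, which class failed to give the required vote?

Series A: 3/5 of 6113778 = 3668266.80, rounded up to 3668267; 3,668,267 required, 3,668,267 in favor — approved.
Series B: 2/3 of 7696241 = 5130827.33, rounded up to 5130828; 5,130,828 required, 5,130,857 in favor — approved.
Series C: 3/5 of 1857969 = 1114781.40, rounded up to 1114782; 1,114,782 required, 1,114,477 in favor — not approved.

Not approved — the Series C shares did not give the required vote.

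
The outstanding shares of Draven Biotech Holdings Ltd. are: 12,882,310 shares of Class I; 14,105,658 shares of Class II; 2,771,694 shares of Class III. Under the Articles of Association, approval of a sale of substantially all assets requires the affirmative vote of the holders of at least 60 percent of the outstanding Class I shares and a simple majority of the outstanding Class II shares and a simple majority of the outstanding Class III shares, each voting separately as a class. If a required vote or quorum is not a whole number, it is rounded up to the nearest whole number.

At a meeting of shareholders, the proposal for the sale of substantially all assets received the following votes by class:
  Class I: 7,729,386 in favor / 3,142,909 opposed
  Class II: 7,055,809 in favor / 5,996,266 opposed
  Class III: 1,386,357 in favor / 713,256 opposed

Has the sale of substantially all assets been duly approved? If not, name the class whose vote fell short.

Class I: 3/5 of 12882310 = 7729386; 7,729,386 required, 7,729,386 in favor — approved.
Class II: a majority of 14105658 is 7052830; 7,052,830 required, 7,055,809 in favor — approved.
Class III: a majority of 2771694 is 1385848; 1,385,848 required, 1,386,357 in favor — approved.

Approved — every class gave the required vote.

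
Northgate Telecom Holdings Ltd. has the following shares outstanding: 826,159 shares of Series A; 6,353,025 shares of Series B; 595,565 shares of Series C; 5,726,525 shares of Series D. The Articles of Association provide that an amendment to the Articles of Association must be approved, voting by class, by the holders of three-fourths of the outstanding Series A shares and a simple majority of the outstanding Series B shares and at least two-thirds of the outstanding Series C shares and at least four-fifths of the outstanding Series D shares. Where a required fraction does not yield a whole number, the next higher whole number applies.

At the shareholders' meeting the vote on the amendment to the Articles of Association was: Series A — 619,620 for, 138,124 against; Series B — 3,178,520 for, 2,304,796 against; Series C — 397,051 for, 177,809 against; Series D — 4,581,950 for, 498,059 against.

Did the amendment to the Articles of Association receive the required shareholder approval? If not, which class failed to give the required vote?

Series A: 3/4 of 826159 = 619619.25, rounded up to 619620; 619,620 required, 619,620 in favor — approved.
Series B: a majority of 6353025 is 3176513; 3,176,513 required, 3,178,520 in favor — approved.
Series C: 2/3 of 595565 = 397043.33, rounded up to 397044; 397,044 required, 397,051 in favor — approved.
Series D: 4/5 of 5726525 = 4581220; 4,581,220 required, 4,581,950 in favor — approved.

Approved — every class gave the required vote.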